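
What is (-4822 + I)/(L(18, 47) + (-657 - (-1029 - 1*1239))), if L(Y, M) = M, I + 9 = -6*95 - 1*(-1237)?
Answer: -2082/829 ≈ -2.5115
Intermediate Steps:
I = 658 (I = -9 + (-6*95 - 1*(-1237)) = -9 + (-570 + 1237) = -9 + 667 = 658)
(-4822 + I)/(L(18, 47) + (-657 - (-1029 - 1*1239))) = (-4822 + 658)/(47 + (-657 - (-1029 - 1*1239))) = -4164/(47 + (-657 - (-1029 - 1239))) = -4164/(47 + (-657 - 1*(-2268))) = -4164/(47 + (-657 + 2268)) = -4164/(47 + 1611) = -4164/1658 = -4164*1/1658 = -2082/829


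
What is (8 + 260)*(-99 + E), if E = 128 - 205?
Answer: -47168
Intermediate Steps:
E = -77
(8 + 260)*(-99 + E) = (8 + 260)*(-99 - 77) = 268*(-176) = -47168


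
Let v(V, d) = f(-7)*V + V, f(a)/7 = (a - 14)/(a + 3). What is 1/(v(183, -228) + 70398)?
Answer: 4/309225 ≈ 1.2936e-5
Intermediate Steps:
f(a) = 7*(-14 + a)/(3 + a) (f(a) = 7*((a - 14)/(a + 3)) = 7*((-14 + a)/(3 + a)) = 7*(-14 + a)/(3 + a))
v(V, d) = 151*V/4 (v(V, d) = (7*(-14 - 7)/(3 - 7))*V + V = (7*(-21)/(-4))*V + V = (7*(-¼)*(-21))*V + V = 147*V/4 + V = 151*V/4)
1/(v(183, -228) + 70398) = 1/((151/4)*183 + 70398) = 1/(27633/4 + 70398) = 1/(309225/4) = 4/309225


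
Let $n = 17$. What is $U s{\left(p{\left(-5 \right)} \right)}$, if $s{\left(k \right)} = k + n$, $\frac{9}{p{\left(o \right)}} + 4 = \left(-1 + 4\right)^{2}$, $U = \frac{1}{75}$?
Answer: $\frac{94}{375} \approx 0.25067$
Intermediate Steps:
$U = \frac{1}{75} \approx 0.013333$
$p{\left(o \right)} = \frac{9}{5}$ ($p{\left(o \right)} = \frac{9}{-4 + \left(-1 + 4\right)^{2}} = \frac{9}{-4 + 3^{2}} = \frac{9}{-4 + 9} = \frac{9}{5}$)
$s{\left(k \right)} = 17 + k$ ($s{\left(k \right)} = k + 17 = 17 + k$)
$U s{\left(p{\left(-5 \right)} \right)} = \frac{17 + \frac{9}{5}}{75} = \frac{1}{75} \cdot \frac{94}{5} = \frac{94}{375}$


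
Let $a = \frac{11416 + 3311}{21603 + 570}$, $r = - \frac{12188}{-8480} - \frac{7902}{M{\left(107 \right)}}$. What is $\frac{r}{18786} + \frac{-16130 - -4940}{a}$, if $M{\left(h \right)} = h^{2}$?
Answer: $- \frac{37711258166556102733}{2238364278471120} \approx -16848.0$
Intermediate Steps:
$r = \frac{18132863}{24271880}$ ($r = - \frac{12188}{-8480} - \frac{7902}{107^{2}} = \left(-12188\right) \left(- \frac{1}{8480}\right) - \frac{7902}{11449} = \frac{3047}{2120} - \frac{7902}{11449} = \frac{18132863}{24271880} \approx 0.74707$)
$a = \frac{4909}{7391}$ ($a = \frac{14727}{22173} = 14727 \cdot \frac{1}{22173} = \frac{4909}{7391} \approx 0.66419$)
$\frac{r}{18786} + \frac{-16130 - -4940}{a} = \frac{18132863}{24271880 \cdot 18786} + \frac{-16130 - -4940}{\frac{4909}{7391}} = \frac{18132863}{24271880} \cdot \frac{1}{18786} + \left(-16130 + 4940\right) \frac{7391}{4909} = \frac{18132863}{455971537680} - \frac{82705290}{4909} = - \frac{37711258166556102733}{2238364278471120}$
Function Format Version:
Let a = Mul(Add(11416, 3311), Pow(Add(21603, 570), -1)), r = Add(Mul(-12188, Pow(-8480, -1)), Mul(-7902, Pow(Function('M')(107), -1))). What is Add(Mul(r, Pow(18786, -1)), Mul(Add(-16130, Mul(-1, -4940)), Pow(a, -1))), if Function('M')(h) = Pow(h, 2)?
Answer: Rational(-37711258166556102733, 2238364278471120) ≈ -16848.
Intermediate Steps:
r = Rational(18132863, 24271880) (r = Add(Mul(-12188, Pow(-8480, -1)), Mul(-7902, Pow(Pow(107, 2), -1))) = Add(Mul(-12188, Rational(-1, 8480)), Mul(-7902, Pow(11449, -1))) = Add(Rational(3047, 2120), Mul(-7902, Rational(1, 11449))) = Add(Rational(3047, 2120), Rational(-7902, 11449)) = Rational(18132863, 24271880) ≈ 0.74707)
a = Rational(4909, 7391) (a = Mul(14727, Pow(22173, -1)) = Mul(14727, Rational(1, 22173)) = Rational(4909, 7391) ≈ 0.66419)
Add(Mul(r, Pow(18786, -1)), Mul(Add(-16130, Mul(-1, -4940)), Pow(a, -1))) = Add(Mul(Rational(18132863, 24271880), Pow(18786, -1)), Mul(Add(-16130, Mul(-1, -4940)), Pow(Rational(4909, 7391), -1))) = Add(Mul(Rational(18132863, 24271880), Rational(1, 18786)), Mul(Add(-16130, 4940), Rational(7391, 4909))) = Add(Rational(18132863, 455971537680), Mul(-11190, Rational(7391, 4909))) = Add(Rational(18132863, 455971537680), Rational(-82705290, 4909)) = Rational(-37711258166556102733, 2238364278471120)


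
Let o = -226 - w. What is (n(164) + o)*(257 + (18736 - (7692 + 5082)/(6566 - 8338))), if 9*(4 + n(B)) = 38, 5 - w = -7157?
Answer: -62183608925/443 ≈ -1.4037e+8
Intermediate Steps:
w = 7162 (w = 5 - 1*(-7157) = 5 + 7157 = 7162)
n(B) = 2/9 (n(B) = -4 + (1/9)*38 = -4 + 38/9 = 2/9)
o = -7388 (o = -226 - 1*7162 = -226 - 7162 = -7388)
(n(164) + o)*(257 + (18736 - (7692 + 5082)/(6566 - 8338))) = (2/9 - 7388)*(257 + (18736 - (7692 + 5082)/(6566 - 8338))) = -66490*(257 + (18736 - 12774/(-1772)))/9 = -66490*(257 + (18736 - 12774*(-1)/1772))/9 = -66490*(257 + (18736 - 1*(-6387/886)))/9 = -66490*(257 + (18736 + 6387/886))/9 = -66490*(257 + 16606483/886)/9 = -66490/9*16834185/886 = -62183608925/443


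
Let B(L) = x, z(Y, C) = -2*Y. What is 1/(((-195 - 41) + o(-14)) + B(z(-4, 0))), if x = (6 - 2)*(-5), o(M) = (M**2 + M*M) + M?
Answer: 1/122 ≈ 0.0081967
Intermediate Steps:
o(M) = M + 2*M**2 (o(M) = (M**2 + M**2) + M = 2*M**2 + M = M + 2*M**2)
x = -20 (x = 4*(-5) = -20)
B(L) = -20
1/(((-195 - 41) + o(-14)) + B(z(-4, 0))) = 1/(((-195 - 41) - 14*(1 + 2*(-14))) - 20) = 1/((-236 - 14*(1 - 28)) - 20) = 1/((-236 - 14*(-27)) - 20) = 1/((-236 + 378) - 20) = 1/(142 - 20) = 1/122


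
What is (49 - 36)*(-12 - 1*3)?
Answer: -195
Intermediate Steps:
(49 - 36)*(-12 - 1*3) = 13*(-12 - 3) = 13*(-15) = -195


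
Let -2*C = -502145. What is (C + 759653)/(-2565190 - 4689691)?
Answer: -2021451/14509762 ≈ -0.13932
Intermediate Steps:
C = 502145/2 (C = -½*(-502145) = 502145/2 ≈ 2.5107e+5)
(C + 759653)/(-2565190 - 4689691) = (502145/2 + 759653)/(-2565190 - 4689691) = (2021451/2)/(-7254881) = (2021451/2)*(-1/7254881) = -2021451/14509762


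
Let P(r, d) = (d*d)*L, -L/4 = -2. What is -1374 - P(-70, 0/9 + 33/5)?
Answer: -43062/25 ≈ -1722.5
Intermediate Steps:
L = 8 (L = -4*(-2) = 8)
P(r, d) = 8*d² (P(r, d) = (d*d)*8 = d²*8 = 8*d²)
-1374 - P(-70, 0/9 + 33/5) = -1374 - 8*(0/9 + 33/5)² = -1374 - 8*(0*(⅑) + 33*(⅕))² = -1374 - 8*(0 + 33/5)² = -1374 - 8*(33/5)² = -1374 - 8*1089/25 = -1374 - 1*8712/25 = -1374 - 8712/25 = -43062/25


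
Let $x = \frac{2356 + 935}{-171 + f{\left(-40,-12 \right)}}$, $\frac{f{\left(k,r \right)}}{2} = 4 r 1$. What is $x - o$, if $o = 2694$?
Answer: $- \frac{240863}{89} \approx -2706.3$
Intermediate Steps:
$f{\left(k,r \right)} = 8 r$ ($f{\left(k,r \right)} = 2 \cdot 4 r 1 = 2 \cdot 4 r = 8 r$)
$x = - \frac{1097}{89}$ ($x = \frac{2356 + 935}{-171 + 8 \left(-12\right)} = \frac{3291}{-171 - 96} = \frac{3291}{-267} = 3291 \left(- \frac{1}{267}\right) = - \frac{1097}{89} \approx -12.326$)
$x - o = - \frac{1097}{89} - 2694 = - \frac{240863}{89}$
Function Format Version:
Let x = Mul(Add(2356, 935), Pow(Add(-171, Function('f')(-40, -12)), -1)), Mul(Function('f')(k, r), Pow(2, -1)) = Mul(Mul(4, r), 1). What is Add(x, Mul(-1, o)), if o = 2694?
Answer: Rational(-240863, 89) ≈ -2706.3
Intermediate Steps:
Function('f')(k, r) = Mul(8, r) (Function('f')(k, r) = Mul(2, Mul(Mul(4, r), 1)) = Mul(2, Mul(4, r)) = Mul(8, r))
x = Rational(-1097, 89) (x = Mul(Add(2356, 935), Pow(Add(-171, Mul(8, -12)), -1)) = Mul(3291, Pow(Add(-171, -96), -1)) = Mul(3291, Pow(-267, -1)) = Mul(3291, Rational(-1, 267)) = Rational(-1097, 89) ≈ -12.326)
Add(x, Mul(-1, o)) = Add(Rational(-1097, 89), Mul(-1, 2694)) = Add(Rational(-1097, 89), -2694) = Rational(-240863, 89)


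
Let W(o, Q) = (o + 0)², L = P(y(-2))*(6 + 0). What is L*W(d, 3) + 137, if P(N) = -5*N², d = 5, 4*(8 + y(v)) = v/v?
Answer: -359279/8 ≈ -44910.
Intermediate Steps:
y(v) = -31/4 (y(v) = -8 + (v/v)/4 = -8 + (¼)*1 = -8 + ¼ = -31/4)
L = -14415/8 (L = (-5*(-31/4)²)*(6 + 0) = -5*961/16*6 = -4805/16*6 = -14415/8 ≈ -1801.9)
W(o, Q) = o²
L*W(d, 3) + 137 = -14415/8*5² + 137 = -14415/8*25 + 137 = -360375/8 + 137 = -359279/8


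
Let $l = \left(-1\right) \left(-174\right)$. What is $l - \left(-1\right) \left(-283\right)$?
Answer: $-109$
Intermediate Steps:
$l = 174$
$l - \left(-1\right) \left(-283\right) = 174 - \left(-1\right) \left(-283\right) = 174 - 283 = -109$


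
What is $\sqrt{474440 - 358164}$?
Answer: $2 \sqrt{29069} \approx 340.99$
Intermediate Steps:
$\sqrt{474440 - 358164} = \sqrt{116276} = 2 \sqrt{29069}$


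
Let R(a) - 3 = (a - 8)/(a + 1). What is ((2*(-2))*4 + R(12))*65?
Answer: -825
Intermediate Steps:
R(a) = 3 + (-8 + a)/(1 + a) (R(a) = 3 + (a - 8)/(a + 1) = 3 + (-8 + a)/(1 + a))
((2*(-2))*4 + R(12))*65 = ((2*(-2))*4 + (-5 + 4*12)/(1 + 12))*65 = (-4*4 + (-5 + 48)/13)*65 = (-16 + (1/13)*43)*65 = (-16 + 43/13)*65 = -165/13*65 = -825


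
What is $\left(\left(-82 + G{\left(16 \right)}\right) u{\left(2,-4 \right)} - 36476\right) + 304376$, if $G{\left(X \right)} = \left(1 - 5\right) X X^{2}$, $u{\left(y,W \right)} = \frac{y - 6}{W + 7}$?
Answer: $\frac{869564}{3} \approx 2.8985 \cdot 10^{5}$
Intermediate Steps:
$u{\left(y,W \right)} = \frac{-6 + y}{7 + W}$
$G{\left(X \right)} = - 4 X^{3}$ ($G{\left(X \right)} = - 4 X X^{2} = - 4 X^{3}$)
$\left(\left(-82 + G{\left(16 \right)}\right) u{\left(2,-4 \right)} - 36476\right) + 304376 = \left(\left(-82 - 4 \cdot 16^{3}\right) \frac{-6 + 2}{7 - 4} - 36476\right) + 304376 = \left(\left(-82 - 16384\right) \frac{1}{3} \left(-4\right) - 36476\right) + 304376 = \left(\left(-16466\right) \left(- \frac{4}{3}\right) - 36476\right) + 304376 = \left(\frac{65864}{3} - 36476\right) + 304376 = - \frac{43564}{3} + 304376 = \frac{869564}{3}$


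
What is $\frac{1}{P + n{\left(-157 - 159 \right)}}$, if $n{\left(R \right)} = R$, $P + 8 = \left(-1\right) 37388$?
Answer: $- \frac{1}{37712} \approx -2.6517 \cdot 10^{-5}$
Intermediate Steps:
$P = -37396$ ($P = -8 - 37388 = -37396$)
$\frac{1}{P + n{\left(-157 - 159 \right)}} = \frac{1}{-37396 - 316} = \frac{1}{-37712} = - \frac{1}{37712}$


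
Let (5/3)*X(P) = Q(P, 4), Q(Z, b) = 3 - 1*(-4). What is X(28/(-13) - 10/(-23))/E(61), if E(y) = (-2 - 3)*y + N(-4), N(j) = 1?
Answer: -21/1520 ≈ -0.013816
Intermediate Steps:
Q(Z, b) = 7 (Q(Z, b) = 3 + 4 = 7)
X(P) = 21/5 (X(P) = (⅗)*7 = 21/5)
E(y) = 1 - 5*y (E(y) = (-2 - 3)*y + 1 = -5*y + 1 = 1 - 5*y)
X(28/(-13) - 10/(-23))/E(61) = 21/(5*(1 - 5*61)) = 21/(5*(1 - 305)) = (21/5)/(-304) = (21/5)*(-1/304) = -21/1520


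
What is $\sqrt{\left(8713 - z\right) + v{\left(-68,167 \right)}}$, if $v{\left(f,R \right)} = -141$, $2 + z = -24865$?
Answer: $\sqrt{33439} \approx 182.86$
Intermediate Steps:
$z = -24867$ ($z = -2 - 24865 = -24867$)
$\sqrt{\left(8713 - z\right) + v{\left(-68,167 \right)}} = \sqrt{\left(8713 - -24867\right) - 141} = \sqrt{\left(8713 + 24867\right) - 141} = \sqrt{33580 - 141} = \sqrt{33439}$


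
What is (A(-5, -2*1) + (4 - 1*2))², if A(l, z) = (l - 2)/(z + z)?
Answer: 225/16 ≈ 14.063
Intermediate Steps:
A(l, z) = (-2 + l)/(2*z) (A(l, z) = (-2 + l)/((2*z)) = (-2 + l)*(1/(2*z)) = (-2 + l)/(2*z))
(A(-5, -2*1) + (4 - 1*2))² = ((-2 - 5)/(2*((-2*1))) + (4 - 1*2))² = ((½)*(-7)/(-2) + (4 - 2))² = ((½)*(-½)*(-7) + 2)² = (7/4 + 2)² = (15/4)² = 225/16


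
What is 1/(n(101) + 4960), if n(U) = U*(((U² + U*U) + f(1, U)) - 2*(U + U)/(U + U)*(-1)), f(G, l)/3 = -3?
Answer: 1/2064855 ≈ 4.8430e-7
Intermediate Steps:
f(G, l) = -9 (f(G, l) = 3*(-3) = -9)
n(U) = U*(-7 + 2*U²) (n(U) = U*(((U² + U*U) - 9) - 2*(U + U)/(U + U)*(-1)) = U*(((U² + U²) - 9) - 2*2*U/(2*U)*(-1)) = U*((2*U² - 9) - 2*2*U*1/(2*U)*(-1)) = U*((-9 + 2*U²) - 2*1*(-1)) = U*((-9 + 2*U²) - 2*(-1)) = U*((-9 + 2*U²) + 2) = U*(-7 + 2*U²))
1/(n(101) + 4960) = 1/(101*(-7 + 2*101²) + 4960) = 1/(101*(-7 + 2*10201) + 4960) = 1/(101*(-7 + 20402) + 4960) = 1/(101*20395 + 4960) = 1/(2059895 + 4960) = 1/2064855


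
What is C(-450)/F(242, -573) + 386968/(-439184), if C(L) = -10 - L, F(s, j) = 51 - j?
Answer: -188387/1070511 ≈ -0.17598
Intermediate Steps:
C(-450)/F(242, -573) + 386968/(-439184) = (-10 - 1*(-450))/(51 - 1*(-573)) + 386968/(-439184) = (-10 + 450)/(51 + 573) + 386968*(-1/439184) = 440/624 - 48371/54898 = 440*(1/624) - 48371/54898 = 55/78 - 48371/54898 = -188387/1070511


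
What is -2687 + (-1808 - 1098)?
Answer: -5593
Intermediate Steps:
-2687 + (-1808 - 1098) = -2687 - 2906 = -5593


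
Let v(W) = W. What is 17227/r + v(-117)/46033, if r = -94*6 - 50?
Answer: -61006333/2174174 ≈ -28.060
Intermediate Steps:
r = -614 (r = -564 - 50 = -614)
17227/r + v(-117)/46033 = 17227/(-614) - 117/46033 = 17227*(-1/614) - 117*1/46033 = -17227/614 - 9/3541 = -61006333/2174174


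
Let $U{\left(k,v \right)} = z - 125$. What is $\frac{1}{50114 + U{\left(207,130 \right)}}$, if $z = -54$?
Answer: $\frac{1}{49935} \approx 2.0026 \cdot 10^{-5}$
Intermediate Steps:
$U{\left(k,v \right)} = -179$ ($U{\left(k,v \right)} = -54 - 125 = -179$)
$\frac{1}{50114 + U{\left(207,130 \right)}} = \frac{1}{50114 - 179} = \frac{1}{49935}$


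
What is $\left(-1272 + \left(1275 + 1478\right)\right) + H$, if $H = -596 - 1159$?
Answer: $-274$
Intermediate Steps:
$H = -1755$ ($H = -596 - 1159 = -1755$)
$\left(-1272 + \left(1275 + 1478\right)\right) + H = \left(-1272 + \left(1275 + 1478\right)\right) - 1755 = \left(-1272 + 2753\right) - 1755 = 1481 - 1755 = -274$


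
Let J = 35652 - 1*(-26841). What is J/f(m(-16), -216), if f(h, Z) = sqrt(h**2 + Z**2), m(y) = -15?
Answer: 20831*sqrt(5209)/5209 ≈ 288.62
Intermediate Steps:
f(h, Z) = sqrt(Z**2 + h**2)
J = 62493 (J = 35652 + 26841 = 62493)
J/f(m(-16), -216) = 62493/(sqrt((-216)**2 + (-15)**2)) = 62493/(sqrt(46656 + 225)) = 62493/(sqrt(46881)) = 62493/((3*sqrt(5209))) = 62493*(sqrt(5209)/15627) = 20831*sqrt(5209)/5209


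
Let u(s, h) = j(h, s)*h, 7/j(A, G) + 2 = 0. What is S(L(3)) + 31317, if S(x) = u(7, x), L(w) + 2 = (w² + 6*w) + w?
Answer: 31219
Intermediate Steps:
j(A, G) = -7/2 (j(A, G) = 7/(-2 + 0) = 7/(-2) = 7*(-½) = -7/2)
L(w) = -2 + w² + 7*w (L(w) = -2 + ((w² + 6*w) + w) = -2 + (w² + 7*w) = -2 + w² + 7*w)
u(s, h) = -7*h/2
S(x) = -7*x/2
S(L(3)) + 31317 = -7*(-2 + 3² + 7*3)/2 + 31317 = -7*(-2 + 9 + 21)/2 + 31317 = -7/2*28 + 31317 = -98 + 31317 = 31219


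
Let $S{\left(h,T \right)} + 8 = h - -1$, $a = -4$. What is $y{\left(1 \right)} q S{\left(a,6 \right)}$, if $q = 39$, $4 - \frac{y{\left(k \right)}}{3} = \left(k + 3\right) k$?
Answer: $0$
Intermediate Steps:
$y{\left(k \right)} = 12 - 3 k \left(3 + k\right)$ ($y{\left(k \right)} = 12 - 3 \left(k + 3\right) k = 12 - 3 \left(3 + k\right) k = 12 - 3 k \left(3 + k\right)$)
$S{\left(h,T \right)} = -7 + h$ ($S{\left(h,T \right)} = -8 + \left(h - -1\right) = -8 + \left(h + 1\right) = -8 + \left(1 + h\right) = -7 + h$)
$y{\left(1 \right)} q S{\left(a,6 \right)} = \left(12 - 9 - 3 \cdot 1^{2}\right) 39 \left(-7 - 4\right) = \left(12 - 9 - 3\right) 39 \left(-11\right) = 0 \cdot 39 \left(-11\right) = 0 \left(-11\right) = 0$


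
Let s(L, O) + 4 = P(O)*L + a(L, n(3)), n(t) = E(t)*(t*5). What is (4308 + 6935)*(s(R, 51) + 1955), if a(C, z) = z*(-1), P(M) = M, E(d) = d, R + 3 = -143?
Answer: -62286220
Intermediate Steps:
R = -146 (R = -3 - 143 = -146)
n(t) = 5*t² (n(t) = t*(t*5) = t*(5*t) = 5*t²)
a(C, z) = -z
s(L, O) = -49 + L*O (s(L, O) = -4 + (O*L - 5*3²) = -4 + (L*O - 5*9) = -4 + (L*O - 1*45) = -4 + (L*O - 45) = -4 + (-45 + L*O) = -49 + L*O)
(4308 + 6935)*(s(R, 51) + 1955) = (4308 + 6935)*((-49 - 146*51) + 1955) = 11243*((-49 - 7446) + 1955) = 11243*(-7495 + 1955) = 11243*(-5540) = -62286220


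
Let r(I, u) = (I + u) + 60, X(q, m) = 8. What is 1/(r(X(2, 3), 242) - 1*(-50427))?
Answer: 1/50737 ≈ 1.9709e-5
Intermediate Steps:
r(I, u) = 60 + I + u
1/(r(X(2, 3), 242) - 1*(-50427)) = 1/((60 + 8 + 242) - 1*(-50427)) = 1/(310 + 50427) = 1/50737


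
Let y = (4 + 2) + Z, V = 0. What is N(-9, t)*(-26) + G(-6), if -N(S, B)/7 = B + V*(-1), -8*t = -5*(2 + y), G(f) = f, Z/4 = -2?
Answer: -6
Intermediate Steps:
Z = -8 (Z = 4*(-2) = -8)
y = -2 (y = (4 + 2) - 8 = 6 - 8 = -2)
t = 0 (t = -(-5)*(2 - 2)/8 = -(-5)*0/8 = -1/8*0 = 0)
N(S, B) = -7*B (N(S, B) = -7*(B + 0*(-1)) = -7*(B + 0) = -7*B)
N(-9, t)*(-26) + G(-6) = -7*0*(-26) - 6 = 0*(-26) - 6 = 0 - 6 = -6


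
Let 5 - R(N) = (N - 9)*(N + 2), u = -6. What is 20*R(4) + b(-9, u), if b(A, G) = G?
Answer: 694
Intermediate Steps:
R(N) = 5 - (-9 + N)*(2 + N) (R(N) = 5 - (N - 9)*(N + 2) = 5 - (-9 + N)*(2 + N))
20*R(4) + b(-9, u) = 20*(23 - 1*4² + 7*4) - 6 = 20*(23 - 1*16 + 28) - 6 = 20*(23 - 16 + 28) - 6 = 20*35 - 6 = 700 - 6 = 694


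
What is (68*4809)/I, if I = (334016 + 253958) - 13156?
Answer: 54502/95803 ≈ 0.56890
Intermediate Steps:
I = 574818 (I = 587974 - 13156 = 574818)
(68*4809)/I = (68*4809)/574818 = 327012*(1/574818) = 54502/95803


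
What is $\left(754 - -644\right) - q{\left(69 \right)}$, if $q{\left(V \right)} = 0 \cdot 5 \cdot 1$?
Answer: $1398$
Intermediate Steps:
$q{\left(V \right)} = 0$ ($q{\left(V \right)} = 0 \cdot 1 = 0$)
$\left(754 - -644\right) - q{\left(69 \right)} = \left(754 - -644\right) - 0 = \left(754 + 644\right) + 0 = 1398 + 0 = 1398$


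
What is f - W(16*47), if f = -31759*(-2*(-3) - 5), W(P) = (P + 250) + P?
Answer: -33513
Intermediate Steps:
W(P) = 250 + 2*P (W(P) = (250 + P) + P = 250 + 2*P)
f = -31759 (f = -31759*(6 - 5) = -31759*1 = -31759)
f - W(16*47) = -31759 - (250 + 2*(16*47)) = -31759 - (250 + 2*752) = -31759 - (250 + 1504) = -31759 - 1*1754 = -31759 - 1754 = -33513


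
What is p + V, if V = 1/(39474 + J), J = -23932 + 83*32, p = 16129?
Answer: 293515543/18198 ≈ 16129.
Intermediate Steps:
J = -21276 (J = -23932 + 2656 = -21276)
V = 1/18198 (V = 1/(39474 - 21276) = 1/18198 ≈ 5.4951e-5)
p + V = 16129 + 1/18198 = 293515543/18198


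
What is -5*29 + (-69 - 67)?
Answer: -281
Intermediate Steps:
-5*29 + (-69 - 67) = -145 - 136 = -281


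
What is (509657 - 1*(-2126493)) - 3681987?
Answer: -1045837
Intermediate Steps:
(509657 - 1*(-2126493)) - 3681987 = (509657 + 2126493) - 3681987 = 2636150 - 3681987 = -1045837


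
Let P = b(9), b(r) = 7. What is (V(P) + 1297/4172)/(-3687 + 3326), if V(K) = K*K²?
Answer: -1432293/1506092 ≈ -0.95100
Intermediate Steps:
P = 7
V(K) = K³
(V(P) + 1297/4172)/(-3687 + 3326) = (7³ + 1297/4172)/(-3687 + 3326) = (343 + 1297*(1/4172))/(-361) = (343 + 1297/4172)*(-1/361) = (1432293/4172)*(-1/361) = -1432293/1506092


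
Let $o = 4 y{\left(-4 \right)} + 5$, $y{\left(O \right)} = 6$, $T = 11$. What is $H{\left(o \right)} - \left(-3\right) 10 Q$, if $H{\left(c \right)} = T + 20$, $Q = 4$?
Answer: $151$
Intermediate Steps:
$o = 29$ ($o = 4 \cdot 6 + 5 = 24 + 5 = 29$)
$H{\left(c \right)} = 31$ ($H{\left(c \right)} = 11 + 20 = 31$)
$H{\left(o \right)} - \left(-3\right) 10 Q = 31 - \left(-3\right) 10 \cdot 4 = 31 - \left(-30\right) 4 = 31 - -120 = 31 + 120 = 151$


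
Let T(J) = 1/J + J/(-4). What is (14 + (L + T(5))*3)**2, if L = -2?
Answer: 9409/400 ≈ 23.522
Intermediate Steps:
T(J) = 1/J - J/4 (T(J) = 1/J + J*(-1/4) = 1/J - J/4)
(14 + (L + T(5))*3)**2 = (14 + (-2 + (1/5 - 1/4*5))*3)**2 = (14 + (-2 + (1/5 - 5/4))*3)**2 = (14 + (-2 - 21/20)*3)**2 = (14 - 61/20*3)**2 = (14 - 183/20)**2 = (97/20)**2 = 9409/400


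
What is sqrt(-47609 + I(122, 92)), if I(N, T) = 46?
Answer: I*sqrt(47563) ≈ 218.09*I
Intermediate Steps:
sqrt(-47609 + I(122, 92)) = sqrt(-47609 + 46) = sqrt(-47563) = I*sqrt(47563)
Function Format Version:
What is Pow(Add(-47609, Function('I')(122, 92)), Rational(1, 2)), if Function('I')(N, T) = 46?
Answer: Mul(I, Pow(47563, Rational(1, 2))) ≈ Mul(218.09, I)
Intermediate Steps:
Pow(Add(-47609, Function('I')(122, 92)), Rational(1, 2)) = Pow(Add(-47609, 46), Rational(1, 2)) = Pow(-47563, Rational(1, 2)) = Mul(I, Pow(47563, Rational(1, 2)))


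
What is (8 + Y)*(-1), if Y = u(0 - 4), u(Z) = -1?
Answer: -7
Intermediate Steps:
Y = -1
(8 + Y)*(-1) = (8 - 1)*(-1) = 7*(-1) = -7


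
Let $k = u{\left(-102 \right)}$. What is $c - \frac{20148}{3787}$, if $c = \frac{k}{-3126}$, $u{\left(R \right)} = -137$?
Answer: $- \frac{62463829}{11838162} \approx -5.2765$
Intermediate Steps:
$k = -137$
$c = \frac{137}{3126}$ ($c = - \frac{137}{-3126} = \left(-137\right) \left(- \frac{1}{3126}\right) = \frac{137}{3126} \approx 0.043826$)
$c - \frac{20148}{3787} = \frac{137}{3126} - \frac{20148}{3787} = - \frac{62463829}{11838162}$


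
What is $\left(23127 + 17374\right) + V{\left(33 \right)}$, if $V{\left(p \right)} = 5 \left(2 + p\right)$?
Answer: $40676$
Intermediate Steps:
$V{\left(p \right)} = 10 + 5 p$
$\left(23127 + 17374\right) + V{\left(33 \right)} = \left(23127 + 17374\right) + \left(10 + 5 \cdot 33\right) = 40501 + \left(10 + 165\right) = 40501 + 175 = 40676$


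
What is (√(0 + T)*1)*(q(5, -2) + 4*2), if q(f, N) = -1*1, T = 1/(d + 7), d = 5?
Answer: 7*√3/6 ≈ 2.0207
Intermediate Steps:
T = 1/12 (T = 1/(5 + 7) = 1/12 ≈ 0.083333)
q(f, N) = -1
(√(0 + T)*1)*(q(5, -2) + 4*2) = (√(0 + 1/12)*1)*(-1 + 4*2) = (√(1/12)*1)*(-1 + 8) = ((√3/6)*1)*7 = (√3/6)*7 = 7*√3/6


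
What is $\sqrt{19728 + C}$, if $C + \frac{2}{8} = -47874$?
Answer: $\frac{i \sqrt{112585}}{2} \approx 167.77 i$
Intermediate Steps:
$C = - \frac{191497}{4}$ ($C = - \frac{1}{4} - 47874 = - \frac{191497}{4} \approx -47874.0$)
$\sqrt{19728 + C} = \sqrt{19728 - \frac{191497}{4}} = \sqrt{- \frac{112585}{4}} = \frac{i \sqrt{112585}}{2}$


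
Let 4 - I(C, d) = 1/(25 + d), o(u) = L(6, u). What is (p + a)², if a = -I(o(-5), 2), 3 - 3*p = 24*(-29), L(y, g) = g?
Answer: 38241856/729 ≈ 52458.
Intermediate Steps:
o(u) = u
I(C, d) = 4 - 1/(25 + d)
p = 233 (p = 1 - 8*(-29) = 1 - ⅓*(-696) = 1 + 232 = 233)
a = -107/27 (a = -(99 + 4*2)/(25 + 2) = -(99 + 8)/27 = -107/27 ≈ -3.9630)
(p + a)² = (233 - 107/27)² = (6184/27)² = 38241856/729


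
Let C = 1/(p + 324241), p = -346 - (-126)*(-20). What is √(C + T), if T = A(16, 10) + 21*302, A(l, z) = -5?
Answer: 4*√1636243353030/64275 ≈ 79.605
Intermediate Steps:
p = -2866 (p = -346 - 14*180 = -346 - 2520 = -2866)
T = 6337 (T = -5 + 21*302 = -5 + 6342 = 6337)
C = 1/321375 (C = 1/(-2866 + 324241) = 1/321375 ≈ 3.1116e-6)
√(C + T) = √(1/321375 + 6337) = √(2036553376/321375) = 4*√1636243353030/64275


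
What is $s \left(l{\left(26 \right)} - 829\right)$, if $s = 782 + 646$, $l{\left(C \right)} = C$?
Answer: $-1146684$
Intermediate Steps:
$s = 1428$
$s \left(l{\left(26 \right)} - 829\right) = 1428 \left(26 - 829\right) = 1428 \left(-803\right) = -1146684$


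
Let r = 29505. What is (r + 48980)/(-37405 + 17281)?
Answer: -78485/20124 ≈ -3.9001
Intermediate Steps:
(r + 48980)/(-37405 + 17281) = (29505 + 48980)/(-37405 + 17281) = 78485/(-20124) = 78485*(-1/20124) = -78485/20124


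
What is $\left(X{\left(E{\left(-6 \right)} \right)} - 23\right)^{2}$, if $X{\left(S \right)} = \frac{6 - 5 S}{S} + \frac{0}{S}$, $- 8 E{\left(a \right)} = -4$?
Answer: $256$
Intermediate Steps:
$E{\left(a \right)} = \frac{1}{2}$ ($E{\left(a \right)} = \left(- \frac{1}{8}\right) \left(-4\right) = \frac{1}{2}$)
$X{\left(S \right)} = \frac{6 - 5 S}{S}$ ($X{\left(S \right)} = \frac{6 - 5 S}{S} + 0 = \frac{6 - 5 S}{S}$)
$\left(X{\left(E{\left(-6 \right)} \right)} - 23\right)^{2} = \left(\left(-5 + 6 \frac{1}{\frac{1}{2}}\right) - 23\right)^{2} = \left(\left(-5 + 6 \cdot 2\right) - 23\right)^{2} = \left(\left(-5 + 12\right) - 23\right)^{2} = \left(7 - 23\right)^{2} = \left(-16\right)^{2} = 256$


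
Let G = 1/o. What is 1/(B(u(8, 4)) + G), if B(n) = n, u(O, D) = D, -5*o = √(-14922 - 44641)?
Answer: 238252/953033 - 5*I*√59563/953033 ≈ 0.24999 - 0.0012804*I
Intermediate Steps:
o = -I*√59563/5 (o = -√(-14922 - 44641)/5 = -I*√59563/5 ≈ -48.811*I)
G = 5*I*√59563/59563 (G = 1/(-I*√59563/5) = 5*I*√59563/59563 ≈ 0.020487*I)
1/(B(u(8, 4)) + G) = 1/(4 + 5*I*√59563/59563)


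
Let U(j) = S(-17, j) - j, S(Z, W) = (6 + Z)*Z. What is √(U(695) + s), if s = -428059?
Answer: I*√428567 ≈ 654.65*I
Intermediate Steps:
S(Z, W) = Z*(6 + Z)
U(j) = 187 - j (U(j) = -17*(6 - 17) - j = -17*(-11) - j = 187 - j)
√(U(695) + s) = √((187 - 1*695) - 428059) = √((187 - 695) - 428059) = √(-508 - 428059) = √(-428567) = I*√428567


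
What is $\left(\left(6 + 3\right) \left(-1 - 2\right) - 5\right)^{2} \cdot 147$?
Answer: $150528$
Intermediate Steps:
$\left(\left(6 + 3\right) \left(-1 - 2\right) - 5\right)^{2} \cdot 147 = \left(9 \left(-3\right) - 5\right)^{2} \cdot 147 = \left(-27 - 5\right)^{2} \cdot 147 = \left(-32\right)^{2} \cdot 147 = 1024 \cdot 147 = 150528$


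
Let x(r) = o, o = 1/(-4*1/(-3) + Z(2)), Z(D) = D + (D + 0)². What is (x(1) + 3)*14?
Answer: 483/11 ≈ 43.909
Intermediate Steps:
Z(D) = D + D²
o = 3/22 (o = 1/(-4*1/(-3) + 2*(1 + 2)) = 1/(-4*(-⅓) + 2*3) = 1/(4/3 + 6) = 1/(22/3) = 3/22 ≈ 0.13636)
x(r) = 3/22
(x(1) + 3)*14 = (3/22 + 3)*14 = (69/22)*14 = 483/11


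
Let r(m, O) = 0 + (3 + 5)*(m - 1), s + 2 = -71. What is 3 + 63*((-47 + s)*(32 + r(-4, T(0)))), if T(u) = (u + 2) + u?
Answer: 60483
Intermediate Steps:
s = -73 (s = -2 - 71 = -73)
T(u) = 2 + 2*u (T(u) = (2 + u) + u = 2 + 2*u)
r(m, O) = -8 + 8*m (r(m, O) = 0 + 8*(-1 + m) = 0 + (-8 + 8*m) = -8 + 8*m)
3 + 63*((-47 + s)*(32 + r(-4, T(0)))) = 3 + 63*((-47 - 73)*(32 + (-8 + 8*(-4)))) = 3 + 63*(-120*(32 + (-8 - 32))) = 3 + 63*(-120*(32 - 40)) = 3 + 63*(-120*(-8)) = 3 + 63*960 = 3 + 60480 = 60483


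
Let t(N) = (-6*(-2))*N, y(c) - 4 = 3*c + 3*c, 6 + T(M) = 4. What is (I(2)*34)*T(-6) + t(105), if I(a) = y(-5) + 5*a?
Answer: 2348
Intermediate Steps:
T(M) = -2 (T(M) = -6 + 4 = -2)
y(c) = 4 + 6*c (y(c) = 4 + (3*c + 3*c) = 4 + 6*c)
t(N) = 12*N
I(a) = -26 + 5*a (I(a) = (4 + 6*(-5)) + 5*a = (4 - 30) + 5*a = -26 + 5*a)
(I(2)*34)*T(-6) + t(105) = ((-26 + 5*2)*34)*(-2) + 12*105 = ((-26 + 10)*34)*(-2) + 1260 = -16*34*(-2) + 1260 = -544*(-2) + 1260 = 1088 + 1260 = 2348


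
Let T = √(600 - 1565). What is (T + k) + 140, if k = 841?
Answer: 981 + I*√965 ≈ 981.0 + 31.064*I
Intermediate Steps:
T = I*√965 (T = √(-965) = I*√965 ≈ 31.064*I)
(T + k) + 140 = (I*√965 + 841) + 140 = (841 + I*√965) + 140 = 981 + I*√965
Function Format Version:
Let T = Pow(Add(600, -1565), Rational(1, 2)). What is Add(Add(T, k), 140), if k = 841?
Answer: Add(981, Mul(I, Pow(965, Rational(1, 2)))) ≈ Add(981.00, Mul(31.064, I))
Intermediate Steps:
T = Mul(I, Pow(965, Rational(1, 2))) (T = Pow(-965, Rational(1, 2)) = Mul(I, Pow(965, Rational(1, 2))) ≈ Mul(31.064, I))
Add(Add(T, k), 140) = Add(Add(Mul(I, Pow(965, Rational(1, 2))), 841), 140) = Add(Add(841, Mul(I, Pow(965, Rational(1, 2)))), 140) = Add(981, Mul(I, Pow(965, Rational(1, 2))))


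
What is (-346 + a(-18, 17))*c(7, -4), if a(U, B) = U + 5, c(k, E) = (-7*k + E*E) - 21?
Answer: 19386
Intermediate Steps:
c(k, E) = -21 + E² - 7*k (c(k, E) = (-7*k + E²) - 21 = (E² - 7*k) - 21 = -21 + E² - 7*k)
a(U, B) = 5 + U
(-346 + a(-18, 17))*c(7, -4) = (-346 + (5 - 18))*(-21 + (-4)² - 7*7) = (-346 - 13)*(-21 + 16 - 49) = -359*(-54) = 19386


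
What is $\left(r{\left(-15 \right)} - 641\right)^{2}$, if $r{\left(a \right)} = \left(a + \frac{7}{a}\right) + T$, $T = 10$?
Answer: $\frac{94031809}{225} \approx 4.1792 \cdot 10^{5}$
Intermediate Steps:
$r{\left(a \right)} = 10 + a + \frac{7}{a}$ ($r{\left(a \right)} = \left(a + \frac{7}{a}\right) + 10 = 10 + a + \frac{7}{a}$)
$\left(r{\left(-15 \right)} - 641\right)^{2} = \left(\left(10 - 15 + \frac{7}{-15}\right) - 641\right)^{2} = \left(\left(10 - 15 + 7 \left(- \frac{1}{15}\right)\right) - 641\right)^{2} = \left(\left(10 - 15 - \frac{7}{15}\right) - 641\right)^{2} = \left(- \frac{82}{15} - 641\right)^{2} = \left(- \frac{9697}{15}\right)^{2} = \frac{94031809}{225}$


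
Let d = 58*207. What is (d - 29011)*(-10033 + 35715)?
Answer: -436722410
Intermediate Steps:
d = 12006
(d - 29011)*(-10033 + 35715) = (12006 - 29011)*(-10033 + 35715) = -17005*25682 = -436722410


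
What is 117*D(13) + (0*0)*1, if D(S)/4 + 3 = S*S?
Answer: 77688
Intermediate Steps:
D(S) = -12 + 4*S² (D(S) = -12 + 4*(S*S) = -12 + 4*S²)
117*D(13) + (0*0)*1 = 117*(-12 + 4*13²) + (0*0)*1 = 117*(-12 + 4*169) + 0*1 = 117*(-12 + 676) + 0 = 117*664 + 0 = 77688 + 0 = 77688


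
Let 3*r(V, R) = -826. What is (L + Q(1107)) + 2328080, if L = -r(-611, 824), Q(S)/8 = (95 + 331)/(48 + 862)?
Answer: 3178210142/1365 ≈ 2.3284e+6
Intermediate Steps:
Q(S) = 1704/455 (Q(S) = 8*((95 + 331)/(48 + 862)) = 8*(426/910) = 8*(426*(1/910)) = 8*(213/455) = 1704/455)
r(V, R) = -826/3 (r(V, R) = (⅓)*(-826) = -826/3)
L = 826/3 (L = -1*(-826/3) = 826/3 ≈ 275.33)
(L + Q(1107)) + 2328080 = (826/3 + 1704/455) + 2328080 = 380942/1365 + 2328080 = 3178210142/1365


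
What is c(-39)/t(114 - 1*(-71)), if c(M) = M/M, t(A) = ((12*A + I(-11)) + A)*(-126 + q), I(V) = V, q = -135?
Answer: -1/624834 ≈ -1.6004e-6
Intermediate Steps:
t(A) = 2871 - 3393*A (t(A) = ((12*A - 11) + A)*(-126 - 135) = ((-11 + 12*A) + A)*(-261) = (-11 + 13*A)*(-261) = 2871 - 3393*A)
c(M) = 1
c(-39)/t(114 - 1*(-71)) = 1/(2871 - 3393*(114 - 1*(-71))) = 1/(2871 - 3393*(114 + 71)) = 1/(2871 - 3393*185) = 1/(2871 - 627705) = 1/(-624834) = 1*(-1/624834) = -1/624834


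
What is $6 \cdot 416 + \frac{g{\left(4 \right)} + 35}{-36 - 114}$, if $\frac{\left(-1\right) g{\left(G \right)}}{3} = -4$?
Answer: $\frac{374353}{150} \approx 2495.7$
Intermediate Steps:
$g{\left(G \right)} = 12$ ($g{\left(G \right)} = \left(-3\right) \left(-4\right) = 12$)
$6 \cdot 416 + \frac{g{\left(4 \right)} + 35}{-36 - 114} = 6 \cdot 416 + \frac{12 + 35}{-36 - 114} = 2496 + \frac{47}{-150} = 2496 + 47 \left(- \frac{1}{150}\right) = 2496 - \frac{47}{150} = \frac{374353}{150}$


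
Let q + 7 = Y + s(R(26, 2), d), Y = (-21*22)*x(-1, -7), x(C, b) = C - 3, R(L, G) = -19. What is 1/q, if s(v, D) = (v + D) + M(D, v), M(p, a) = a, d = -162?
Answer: 1/1641 ≈ 0.00060938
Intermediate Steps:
s(v, D) = D + 2*v (s(v, D) = (v + D) + v = (D + v) + v = D + 2*v)
x(C, b) = -3 + C
Y = 1848 (Y = (-21*22)*(-3 - 1) = -462*(-4) = 1848)
q = 1641 (q = -7 + (1848 + (-162 + 2*(-19))) = -7 + (1848 + (-162 - 38)) = -7 + (1848 - 200) = -7 + 1648 = 1641)
1/q = 1/1641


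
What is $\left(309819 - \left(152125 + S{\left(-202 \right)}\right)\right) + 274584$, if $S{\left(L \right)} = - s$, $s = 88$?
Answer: $432366$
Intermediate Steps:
$S{\left(L \right)} = -88$ ($S{\left(L \right)} = \left(-1\right) 88 = -88$)
$\left(309819 - \left(152125 + S{\left(-202 \right)}\right)\right) + 274584 = \left(309819 - 152037\right) + 274584 = 157782 + 274584 = 432366$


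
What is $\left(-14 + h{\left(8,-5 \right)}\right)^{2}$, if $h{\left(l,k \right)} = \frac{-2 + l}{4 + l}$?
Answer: $\frac{729}{4} \approx 182.25$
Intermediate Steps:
$h{\left(l,k \right)} = \frac{-2 + l}{4 + l}$
$\left(-14 + h{\left(8,-5 \right)}\right)^{2} = \left(-14 + \frac{-2 + 8}{4 + 8}\right)^{2} = \left(-14 + \frac{1}{12} \cdot 6\right)^{2} = \left(-14 + \frac{1}{2}\right)^{2} = \left(- \frac{27}{2}\right)^{2} = \frac{729}{4}$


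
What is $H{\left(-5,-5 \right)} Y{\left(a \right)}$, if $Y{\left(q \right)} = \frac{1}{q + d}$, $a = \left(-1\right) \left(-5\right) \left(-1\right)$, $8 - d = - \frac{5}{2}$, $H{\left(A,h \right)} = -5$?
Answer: $- \frac{10}{11} \approx -0.90909$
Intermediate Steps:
$d = \frac{21}{2}$ ($d = 8 - - \frac{5}{2} = 8 + \frac{5}{2} = \frac{21}{2} \approx 10.5$)
$a = -5$ ($a = 5 \left(-1\right) = -5$)
$Y{\left(q \right)} = \frac{1}{\frac{21}{2} + q}$ ($Y{\left(q \right)} = \frac{1}{q + \frac{21}{2}} = \frac{1}{\frac{21}{2} + q}$)
$H{\left(-5,-5 \right)} Y{\left(a \right)} = - 5 \frac{2}{21 + 2 \left(-5\right)} = - 5 \frac{2}{21 - 10} = - 5 \cdot \frac{2}{11} = - 5 \cdot 2 \cdot \frac{1}{11} = \left(-5\right) \frac{2}{11} = - \frac{10}{11}$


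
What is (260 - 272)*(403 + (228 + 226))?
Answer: -10284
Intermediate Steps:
(260 - 272)*(403 + (228 + 226)) = -12*(403 + 454) = -12*857 = -10284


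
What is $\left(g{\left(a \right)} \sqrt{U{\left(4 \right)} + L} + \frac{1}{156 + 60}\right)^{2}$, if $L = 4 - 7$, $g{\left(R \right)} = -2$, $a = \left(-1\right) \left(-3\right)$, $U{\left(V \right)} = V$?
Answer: $\frac{185761}{46656} \approx 3.9815$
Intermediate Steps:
$a = 3$
$L = -3$ ($L = 4 - 7 = -3$)
$\left(g{\left(a \right)} \sqrt{U{\left(4 \right)} + L} + \frac{1}{156 + 60}\right)^{2} = \left(- 2 \sqrt{4 - 3} + \frac{1}{156 + 60}\right)^{2} = \left(- 2 \sqrt{1} + \frac{1}{216}\right)^{2} = \left(\left(-2\right) 1 + \frac{1}{216}\right)^{2} = \left(-2 + \frac{1}{216}\right)^{2} = \left(- \frac{431}{216}\right)^{2} = \frac{185761}{46656}$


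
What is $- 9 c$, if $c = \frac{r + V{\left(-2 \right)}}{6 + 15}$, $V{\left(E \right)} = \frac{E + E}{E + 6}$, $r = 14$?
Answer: $- \frac{39}{7} \approx -5.5714$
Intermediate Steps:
$V{\left(E \right)} = \frac{2 E}{6 + E}$
$c = \frac{13}{21}$ ($c = \frac{14 + 2 \left(-2\right) \frac{1}{6 - 2}}{6 + 15} = \frac{14 + 2 \left(-2\right) \frac{1}{4}}{21} = \left(14 + 2 \left(-2\right) \frac{1}{4}\right) \frac{1}{21} = \left(14 - 1\right) \frac{1}{21} = 13 \cdot \frac{1}{21} = \frac{13}{21} \approx 0.61905$)
$- 9 c = \left(-9\right) \frac{13}{21} = - \frac{39}{7}$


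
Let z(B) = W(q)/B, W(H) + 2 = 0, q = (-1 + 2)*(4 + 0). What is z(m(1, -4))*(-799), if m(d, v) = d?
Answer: 1598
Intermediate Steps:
q = 4 (q = 1*4 = 4)
W(H) = -2 (W(H) = -2 + 0 = -2)
z(B) = -2/B
z(m(1, -4))*(-799) = -2/1*(-799) = -2*1*(-799) = -2*(-799) = 1598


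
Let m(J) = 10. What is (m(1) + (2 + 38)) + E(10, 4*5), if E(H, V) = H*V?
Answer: 250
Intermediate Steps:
(m(1) + (2 + 38)) + E(10, 4*5) = (10 + (2 + 38)) + 10*(4*5) = (10 + 40) + 10*20 = 50 + 200 = 250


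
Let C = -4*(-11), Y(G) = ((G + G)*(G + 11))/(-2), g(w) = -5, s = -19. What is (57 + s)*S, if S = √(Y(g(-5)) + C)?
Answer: 38*√74 ≈ 326.89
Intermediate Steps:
Y(G) = -G*(11 + G) (Y(G) = ((2*G)*(11 + G))*(-½) = (2*G*(11 + G))*(-½) = -G*(11 + G))
C = 44
S = √74 (S = √(-1*(-5)*(11 - 5) + 44) = √(-1*(-5)*6 + 44) = √(30 + 44) = √74 ≈ 8.6023)
(57 + s)*S = (57 - 19)*√74 = 38*√74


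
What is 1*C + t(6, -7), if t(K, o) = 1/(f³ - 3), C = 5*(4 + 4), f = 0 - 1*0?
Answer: 119/3 ≈ 39.667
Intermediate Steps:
f = 0 (f = 0 + 0 = 0)
C = 40 (C = 5*8 = 40)
t(K, o) = -⅓ (t(K, o) = 1/(0³ - 3) = 1/(0 - 3) = 1/(-3) = -⅓)
1*C + t(6, -7) = 1*40 - ⅓ = 40 - ⅓ = 119/3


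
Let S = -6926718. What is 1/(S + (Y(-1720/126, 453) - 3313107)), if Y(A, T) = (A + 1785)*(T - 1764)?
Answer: -21/263803340 ≈ -7.9605e-8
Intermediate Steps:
Y(A, T) = (-1764 + T)*(1785 + A) (Y(A, T) = (1785 + A)*(-1764 + T) = (-1764 + T)*(1785 + A))
1/(S + (Y(-1720/126, 453) - 3313107)) = 1/(-6926718 + ((-3148740 - (-3034080)/126 + 1785*453 - 1720/126*453) - 3313107)) = 1/(-6926718 + ((-3148740 - (-3034080)/126 + 808605 - 1720*1/126*453) - 3313107)) = 1/(-6926718 + ((-3148740 - 1764*(-860/63) + 808605 - 860/63*453) - 3313107)) = 1/(-6926718 + ((-3148740 + 24080 + 808605 - 129860/21) - 3313107)) = 1/(-6926718 + (-48767015/21 - 3313107)) = 1/(-6926718 - 118342262/21) = 1/(-263803340/21) = -21/263803340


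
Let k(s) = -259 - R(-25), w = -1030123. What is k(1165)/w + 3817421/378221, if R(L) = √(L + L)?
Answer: 3932511132022/389614151183 + 5*I*√2/1030123 ≈ 10.093 + 6.8643e-6*I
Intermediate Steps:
R(L) = √2*√L (R(L) = √(2*L) = √2*√L)
k(s) = -259 - 5*I*√2 (k(s) = -259 - √2*√(-25) = -259 - √2*5*I = -259 - 5*I*√2)
k(1165)/w + 3817421/378221 = (-259 - 5*I*√2)/(-1030123) + 3817421/378221 = (-259 - 5*I*√2)*(-1/1030123) + 3817421*(1/378221) = (259/1030123 + 5*I*√2/1030123) + 3817421/378221 = 3932511132022/389614151183 + 5*I*√2/1030123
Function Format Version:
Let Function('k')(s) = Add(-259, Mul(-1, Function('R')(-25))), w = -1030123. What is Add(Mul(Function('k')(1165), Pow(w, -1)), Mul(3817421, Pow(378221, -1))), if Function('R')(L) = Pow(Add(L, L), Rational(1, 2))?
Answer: Add(Rational(3932511132022, 389614151183), Mul(Rational(5, 1030123), I, Pow(2, Rational(1, 2)))) ≈ Add(10.093, Mul(6.8643e-6, I))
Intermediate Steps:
Function('R')(L) = Mul(Pow(2, Rational(1, 2)), Pow(L, Rational(1, 2))) (Function('R')(L) = Pow(Mul(2, L), Rational(1, 2)) = Mul(Pow(2, Rational(1, 2)), Pow(L, Rational(1, 2))))
Function('k')(s) = Add(-259, Mul(-5, I, Pow(2, Rational(1, 2)))) (Function('k')(s) = Add(-259, Mul(-1, Mul(Pow(2, Rational(1, 2)), Pow(-25, Rational(1, 2))))) = Add(-259, Mul(-1, Mul(Pow(2, Rational(1, 2)), Mul(5, I)))) = Add(-259, Mul(-1, Mul(5, I, Pow(2, Rational(1, 2))))) = Add(-259, Mul(-5, I, Pow(2, Rational(1, 2)))))
Add(Mul(Function('k')(1165), Pow(w, -1)), Mul(3817421, Pow(378221, -1))) = Add(Mul(Add(-259, Mul(-5, I, Pow(2, Rational(1, 2)))), Pow(-1030123, -1)), Mul(3817421, Pow(378221, -1))) = Add(Mul(Add(-259, Mul(-5, I, Pow(2, Rational(1, 2)))), Rational(-1, 1030123)), Mul(3817421, Rational(1, 378221))) = Add(Add(Rational(259, 1030123), Mul(Rational(5, 1030123), I, Pow(2, Rational(1, 2)))), Rational(3817421, 378221)) = Add(Rational(3932511132022, 389614151183), Mul(Rational(5, 1030123), I, Pow(2, Rational(1, 2))))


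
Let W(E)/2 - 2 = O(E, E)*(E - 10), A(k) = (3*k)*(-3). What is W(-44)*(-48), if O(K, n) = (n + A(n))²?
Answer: 642318144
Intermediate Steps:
A(k) = -9*k
O(K, n) = 64*n² (O(K, n) = (n - 9*n)² = (-8*n)² = 64*n²)
W(E) = 4 + 128*E²*(-10 + E) (W(E) = 4 + 2*((64*E²)*(E - 10)) = 4 + 2*((64*E²)*(-10 + E)) = 4 + 2*(64*E²*(-10 + E)) = 4 + 128*E²*(-10 + E))
W(-44)*(-48) = (4 - 1280*(-44)² + 128*(-44)³)*(-48) = (4 - 1280*1936 + 128*(-85184))*(-48) = (4 - 2478080 - 10903552)*(-48) = -13381628*(-48) = 642318144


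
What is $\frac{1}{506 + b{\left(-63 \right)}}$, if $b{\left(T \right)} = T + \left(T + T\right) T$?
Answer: $\frac{1}{8381} \approx 0.00011932$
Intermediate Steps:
$b{\left(T \right)} = T + 2 T^{2}$ ($b{\left(T \right)} = T + 2 T T = T + 2 T^{2}$)
$\frac{1}{506 + b{\left(-63 \right)}} = \frac{1}{506 - 63 \left(1 + 2 \left(-63\right)\right)} = \frac{1}{506 - 63 \left(1 - 126\right)} = \frac{1}{506 - -7875} = \frac{1}{506 + 7875} = \frac{1}{8381}$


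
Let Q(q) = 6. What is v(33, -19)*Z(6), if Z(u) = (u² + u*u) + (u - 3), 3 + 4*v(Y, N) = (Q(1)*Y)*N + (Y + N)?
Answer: -281325/4 ≈ -70331.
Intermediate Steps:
v(Y, N) = -¾ + N/4 + Y/4 + 3*N*Y/2 (v(Y, N) = -¾ + ((6*Y)*N + (Y + N))/4 = -¾ + (6*N*Y + (N + Y))/4 = -¾ + (N + Y + 6*N*Y)/4 = -¾ + (N/4 + Y/4 + 3*N*Y/2) = -¾ + N/4 + Y/4 + 3*N*Y/2)
Z(u) = -3 + u + 2*u² (Z(u) = (u² + u²) + (-3 + u) = 2*u² + (-3 + u) = -3 + u + 2*u²)
v(33, -19)*Z(6) = (-¾ + (¼)*(-19) + (¼)*33 + (3/2)*(-19)*33)*(-3 + 6 + 2*6²) = (-¾ - 19/4 + 33/4 - 1881/2)*(-3 + 6 + 2*36) = -3751*(-3 + 6 + 72)/4 = -3751/4*75 = -281325/4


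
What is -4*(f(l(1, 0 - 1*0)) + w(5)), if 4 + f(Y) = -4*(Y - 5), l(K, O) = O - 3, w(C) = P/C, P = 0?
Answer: -112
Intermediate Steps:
w(C) = 0 (w(C) = 0/C = 0)
l(K, O) = -3 + O
f(Y) = 16 - 4*Y (f(Y) = -4 - 4*(Y - 5) = -4 - 4*(-5 + Y) = -4 + (20 - 4*Y) = 16 - 4*Y)
-4*(f(l(1, 0 - 1*0)) + w(5)) = -4*((16 - 4*(-3 + (0 - 1*0))) + 0) = -4*((16 - 4*(-3 + (0 + 0))) + 0) = -4*((16 - 4*(-3 + 0)) + 0) = -4*((16 - 4*(-3)) + 0) = -4*((16 + 12) + 0) = -4*(28 + 0) = -4*28 = -112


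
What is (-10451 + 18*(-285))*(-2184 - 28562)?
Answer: 479053426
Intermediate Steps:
(-10451 + 18*(-285))*(-2184 - 28562) = (-10451 - 5130)*(-30746) = -15581*(-30746) = 479053426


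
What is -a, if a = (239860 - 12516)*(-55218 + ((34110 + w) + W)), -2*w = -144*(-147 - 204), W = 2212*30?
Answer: -4542333120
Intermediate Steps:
W = 66360
w = -25272 (w = -(-72)*(-147 - 204) = -(-72)*(-351) = -½*50544 = -25272)
a = 4542333120 (a = (239860 - 12516)*(-55218 + ((34110 - 25272) + 66360)) = 227344*(-55218 + (8838 + 66360)) = 227344*(-55218 + 75198) = 227344*19980 = 4542333120)
-a = -1*4542333120 = -4542333120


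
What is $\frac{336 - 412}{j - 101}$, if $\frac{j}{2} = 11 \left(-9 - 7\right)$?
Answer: $\frac{76}{453} \approx 0.16777$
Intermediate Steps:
$j = -352$ ($j = 2 \cdot 11 \left(-9 - 7\right) = 2 \cdot 11 \left(-16\right) = 2 \left(-176\right) = -352$)
$\frac{336 - 412}{j - 101} = \frac{336 - 412}{-352 - 101} = - \frac{76}{-453} = \left(-76\right) \left(- \frac{1}{453}\right) = \frac{76}{453}$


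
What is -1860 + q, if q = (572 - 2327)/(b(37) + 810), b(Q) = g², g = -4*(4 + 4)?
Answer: -3412995/1834 ≈ -1861.0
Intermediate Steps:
g = -32 (g = -4*8 = -32)
b(Q) = 1024 (b(Q) = (-32)² = 1024)
q = -1755/1834 (q = (572 - 2327)/(1024 + 810) = -1755/1834 ≈ -0.95692)
-1860 + q = -1860 - 1755/1834 = -3412995/1834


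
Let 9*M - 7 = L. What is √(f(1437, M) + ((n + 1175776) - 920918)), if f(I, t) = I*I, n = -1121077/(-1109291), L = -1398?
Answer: √2854609895132122594/1109291 ≈ 1523.1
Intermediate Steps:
M = -1391/9 (M = 7/9 + (⅑)*(-1398) = 7/9 - 466/3 = -1391/9 ≈ -154.56)
n = 1121077/1109291 (n = -1121077*(-1/1109291) = 1121077/1109291 ≈ 1.0106)
f(I, t) = I²
√(f(1437, M) + ((n + 1175776) - 920918)) = √(1437² + ((1121077/1109291 + 1175776) - 920918)) = √(2064969 + (1304278855893/1109291 - 920918)) = √(2064969 + 282712806755/1109291) = √(2573364333734/1109291) = √2854609895132122594/1109291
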